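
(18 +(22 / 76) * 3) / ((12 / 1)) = 239 / 152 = 1.57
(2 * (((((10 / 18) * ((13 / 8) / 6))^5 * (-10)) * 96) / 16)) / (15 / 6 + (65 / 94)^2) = -2563081990625 / 824861191274496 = -0.00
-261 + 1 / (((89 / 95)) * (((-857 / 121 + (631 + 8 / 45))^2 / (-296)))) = -67060877564341179 / 256937429650289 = -261.00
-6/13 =-0.46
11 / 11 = 1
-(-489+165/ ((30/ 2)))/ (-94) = -239/ 47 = -5.09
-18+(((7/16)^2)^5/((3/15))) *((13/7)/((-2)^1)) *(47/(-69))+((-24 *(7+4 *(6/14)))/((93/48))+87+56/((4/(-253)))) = -3580.94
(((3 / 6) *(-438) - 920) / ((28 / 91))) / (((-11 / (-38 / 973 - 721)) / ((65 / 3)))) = -225076838935 / 42812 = -5257330.63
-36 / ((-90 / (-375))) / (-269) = 0.56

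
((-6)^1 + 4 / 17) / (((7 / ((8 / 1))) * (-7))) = 0.94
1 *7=7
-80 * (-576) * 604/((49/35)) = 139161600/7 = 19880228.57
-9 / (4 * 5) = -9 / 20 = -0.45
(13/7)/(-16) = -13/112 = -0.12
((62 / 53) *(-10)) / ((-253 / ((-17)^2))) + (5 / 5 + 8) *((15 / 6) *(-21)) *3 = -37656155 / 26818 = -1404.14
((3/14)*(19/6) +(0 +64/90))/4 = 1751/5040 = 0.35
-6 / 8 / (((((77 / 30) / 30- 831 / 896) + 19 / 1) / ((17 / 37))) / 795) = -2043468000 / 135444901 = -15.09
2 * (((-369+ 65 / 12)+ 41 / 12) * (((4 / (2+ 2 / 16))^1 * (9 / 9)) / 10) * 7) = -242032 / 255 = -949.15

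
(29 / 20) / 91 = 29 / 1820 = 0.02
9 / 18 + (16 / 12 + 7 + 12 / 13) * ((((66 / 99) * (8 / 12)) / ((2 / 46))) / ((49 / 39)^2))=870715 / 14406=60.44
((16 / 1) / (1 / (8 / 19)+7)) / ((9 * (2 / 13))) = 832 / 675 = 1.23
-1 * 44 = -44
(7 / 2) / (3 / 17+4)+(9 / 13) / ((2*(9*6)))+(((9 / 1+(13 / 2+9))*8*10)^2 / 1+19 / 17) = 723342916645 / 188292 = 3841601.96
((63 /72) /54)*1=7 /432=0.02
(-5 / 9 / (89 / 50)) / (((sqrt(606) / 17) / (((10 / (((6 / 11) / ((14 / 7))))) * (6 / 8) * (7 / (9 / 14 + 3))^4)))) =-317064055000 * sqrt(606) / 96584386959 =-80.81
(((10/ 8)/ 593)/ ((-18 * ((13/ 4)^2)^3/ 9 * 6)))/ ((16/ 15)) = -0.00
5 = 5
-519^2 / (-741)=89787 / 247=363.51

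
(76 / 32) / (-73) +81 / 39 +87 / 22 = 500983 / 83512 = 6.00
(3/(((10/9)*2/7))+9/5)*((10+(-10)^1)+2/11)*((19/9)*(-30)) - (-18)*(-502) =-100821/11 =-9165.55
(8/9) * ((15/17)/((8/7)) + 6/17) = 1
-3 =-3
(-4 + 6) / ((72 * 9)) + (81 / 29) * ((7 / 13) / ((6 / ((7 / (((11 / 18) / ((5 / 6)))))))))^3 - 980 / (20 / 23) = -61833907092757 / 54951697944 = -1125.24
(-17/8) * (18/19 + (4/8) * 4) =-119/19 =-6.26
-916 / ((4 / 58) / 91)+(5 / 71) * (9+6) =-85814927 / 71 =-1208660.94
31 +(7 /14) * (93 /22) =1457 /44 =33.11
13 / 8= 1.62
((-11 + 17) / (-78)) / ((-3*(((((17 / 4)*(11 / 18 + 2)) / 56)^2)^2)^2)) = 23283214157138380412097134592 / 2159322881437323496876813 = 10782.65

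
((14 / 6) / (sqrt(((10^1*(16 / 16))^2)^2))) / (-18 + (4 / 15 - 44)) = -7 / 18520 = -0.00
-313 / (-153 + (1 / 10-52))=3130 / 2049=1.53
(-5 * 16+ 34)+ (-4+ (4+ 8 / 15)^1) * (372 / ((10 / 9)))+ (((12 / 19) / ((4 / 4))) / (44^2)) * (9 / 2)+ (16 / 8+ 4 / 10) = 62055283 / 459800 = 134.96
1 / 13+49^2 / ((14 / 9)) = 40133 / 26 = 1543.58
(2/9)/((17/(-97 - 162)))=-518/153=-3.39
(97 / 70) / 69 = 97 / 4830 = 0.02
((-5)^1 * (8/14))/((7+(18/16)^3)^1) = -10240/30191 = -0.34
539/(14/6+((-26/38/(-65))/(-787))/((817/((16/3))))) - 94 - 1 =58151022280/427581019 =136.00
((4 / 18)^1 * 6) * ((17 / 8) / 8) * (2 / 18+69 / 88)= 12053 / 38016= 0.32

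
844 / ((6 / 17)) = 7174 / 3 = 2391.33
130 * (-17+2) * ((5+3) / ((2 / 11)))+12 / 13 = -1115388 / 13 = -85799.08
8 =8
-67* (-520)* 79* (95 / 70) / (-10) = -2614742 / 7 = -373534.57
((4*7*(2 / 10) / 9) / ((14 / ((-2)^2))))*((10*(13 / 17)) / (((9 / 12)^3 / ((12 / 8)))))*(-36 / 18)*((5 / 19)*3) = -66560 / 8721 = -7.63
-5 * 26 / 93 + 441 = 40883 / 93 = 439.60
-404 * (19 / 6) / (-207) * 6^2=15352 / 69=222.49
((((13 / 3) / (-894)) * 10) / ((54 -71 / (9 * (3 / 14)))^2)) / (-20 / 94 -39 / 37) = 9155835 / 70670266112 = 0.00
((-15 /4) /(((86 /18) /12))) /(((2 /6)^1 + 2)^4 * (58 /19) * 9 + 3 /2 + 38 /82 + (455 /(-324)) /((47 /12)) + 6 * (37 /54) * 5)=-800726310 /71118319501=-0.01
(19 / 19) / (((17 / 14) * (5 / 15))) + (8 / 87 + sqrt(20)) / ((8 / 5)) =3739 / 1479 + 5 * sqrt(5) / 4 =5.32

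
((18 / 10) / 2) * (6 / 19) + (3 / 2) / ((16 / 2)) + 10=15917 / 1520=10.47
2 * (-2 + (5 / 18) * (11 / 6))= -161 / 54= -2.98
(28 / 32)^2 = 0.77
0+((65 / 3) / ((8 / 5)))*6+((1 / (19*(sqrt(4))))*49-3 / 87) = 181841 / 2204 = 82.50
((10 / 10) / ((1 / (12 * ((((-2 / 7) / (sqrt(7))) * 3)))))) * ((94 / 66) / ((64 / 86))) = -6063 * sqrt(7) / 2156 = -7.44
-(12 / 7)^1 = -12 / 7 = -1.71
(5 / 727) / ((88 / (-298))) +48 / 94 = 732697 / 1503436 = 0.49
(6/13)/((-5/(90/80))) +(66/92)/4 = 903/11960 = 0.08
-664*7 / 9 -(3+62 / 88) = -205979 / 396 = -520.15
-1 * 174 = -174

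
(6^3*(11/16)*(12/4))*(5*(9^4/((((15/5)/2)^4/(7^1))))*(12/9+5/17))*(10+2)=6709016160/17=394648009.41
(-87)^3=-658503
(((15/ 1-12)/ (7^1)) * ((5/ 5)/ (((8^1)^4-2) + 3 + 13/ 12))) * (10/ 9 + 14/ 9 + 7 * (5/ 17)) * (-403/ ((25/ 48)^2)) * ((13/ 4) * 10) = -17454168576/ 731507875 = -23.86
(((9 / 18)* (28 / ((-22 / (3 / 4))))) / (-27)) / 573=7 / 226908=0.00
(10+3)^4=28561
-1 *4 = -4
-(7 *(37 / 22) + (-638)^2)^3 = -718174196028363282083 / 10648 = -67446862887712554.67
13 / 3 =4.33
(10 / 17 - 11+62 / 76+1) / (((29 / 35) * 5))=-38871 / 18734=-2.07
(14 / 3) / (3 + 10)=14 / 39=0.36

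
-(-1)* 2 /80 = 1 /40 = 0.02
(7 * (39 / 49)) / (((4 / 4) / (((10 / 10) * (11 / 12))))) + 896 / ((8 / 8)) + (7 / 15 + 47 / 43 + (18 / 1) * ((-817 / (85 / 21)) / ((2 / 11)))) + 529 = -1139117393 / 61404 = -18551.19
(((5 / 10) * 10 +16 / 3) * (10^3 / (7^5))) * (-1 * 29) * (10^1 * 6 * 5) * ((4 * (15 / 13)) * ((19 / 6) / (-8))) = 9772.14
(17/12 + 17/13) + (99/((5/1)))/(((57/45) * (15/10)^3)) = 7.36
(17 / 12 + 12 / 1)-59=-547 / 12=-45.58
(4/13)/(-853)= -4/11089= -0.00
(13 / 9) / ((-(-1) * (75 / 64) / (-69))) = -19136 / 225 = -85.05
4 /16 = 1 /4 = 0.25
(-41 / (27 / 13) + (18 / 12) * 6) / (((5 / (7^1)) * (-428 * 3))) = 203 / 17334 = 0.01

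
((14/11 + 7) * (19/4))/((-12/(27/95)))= -819/880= -0.93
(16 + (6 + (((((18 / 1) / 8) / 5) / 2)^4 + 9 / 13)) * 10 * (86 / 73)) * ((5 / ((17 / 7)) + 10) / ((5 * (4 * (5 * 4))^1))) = 472491363559 / 165201920000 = 2.86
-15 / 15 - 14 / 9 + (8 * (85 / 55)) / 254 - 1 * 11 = -169822 / 12573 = -13.51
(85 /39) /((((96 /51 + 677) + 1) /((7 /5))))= 2023 /450762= 0.00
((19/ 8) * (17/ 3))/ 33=323/ 792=0.41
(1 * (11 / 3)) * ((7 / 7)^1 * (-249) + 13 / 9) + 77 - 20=-22969 / 27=-850.70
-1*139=-139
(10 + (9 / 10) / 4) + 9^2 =3649 / 40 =91.22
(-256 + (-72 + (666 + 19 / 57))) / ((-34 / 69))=-23345 / 34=-686.62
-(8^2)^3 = -262144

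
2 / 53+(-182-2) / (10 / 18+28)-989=-13558423 / 13621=-995.41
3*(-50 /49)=-150 /49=-3.06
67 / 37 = 1.81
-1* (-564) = 564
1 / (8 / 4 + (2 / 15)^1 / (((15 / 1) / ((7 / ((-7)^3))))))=11025 / 22048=0.50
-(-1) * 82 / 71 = 82 / 71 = 1.15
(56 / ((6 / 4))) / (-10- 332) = -56 / 513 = -0.11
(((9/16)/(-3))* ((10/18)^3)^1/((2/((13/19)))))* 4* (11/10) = -3575/73872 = -0.05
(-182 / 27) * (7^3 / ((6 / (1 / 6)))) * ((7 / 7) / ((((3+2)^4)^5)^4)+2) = -1721252563974510187717418633705316703223312894503275553395821 / 13400325923359048332916820811533398227766156196594238281250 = -128.45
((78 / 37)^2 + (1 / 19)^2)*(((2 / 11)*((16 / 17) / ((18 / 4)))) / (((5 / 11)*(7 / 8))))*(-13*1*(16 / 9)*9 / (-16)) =14627844608 / 2646489195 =5.53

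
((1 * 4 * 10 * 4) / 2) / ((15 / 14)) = 224 / 3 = 74.67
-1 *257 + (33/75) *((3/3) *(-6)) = -6491/25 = -259.64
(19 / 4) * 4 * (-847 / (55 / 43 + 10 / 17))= -1680569 / 195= -8618.30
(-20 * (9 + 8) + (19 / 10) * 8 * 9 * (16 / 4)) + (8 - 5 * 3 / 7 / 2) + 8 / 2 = 15269 / 70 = 218.13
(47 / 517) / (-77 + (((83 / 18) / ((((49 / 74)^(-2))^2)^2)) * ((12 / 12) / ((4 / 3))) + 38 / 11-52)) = -21580673764890624 / 29772568803703906031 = -0.00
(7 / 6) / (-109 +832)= 7 / 4338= 0.00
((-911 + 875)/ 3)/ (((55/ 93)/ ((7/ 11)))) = -12.91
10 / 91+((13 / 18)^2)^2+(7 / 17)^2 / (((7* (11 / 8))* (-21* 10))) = 57985113757 / 151842010320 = 0.38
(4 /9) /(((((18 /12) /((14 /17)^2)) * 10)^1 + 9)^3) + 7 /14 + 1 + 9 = 42878374624799 /4083648989382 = 10.50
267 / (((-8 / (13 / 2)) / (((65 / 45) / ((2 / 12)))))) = -15041 / 8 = -1880.12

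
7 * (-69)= -483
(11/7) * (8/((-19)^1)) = -88/133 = -0.66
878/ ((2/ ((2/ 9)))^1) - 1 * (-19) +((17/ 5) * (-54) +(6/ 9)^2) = -333/ 5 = -66.60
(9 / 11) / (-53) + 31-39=-4673 / 583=-8.02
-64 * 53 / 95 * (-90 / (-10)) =-30528 / 95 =-321.35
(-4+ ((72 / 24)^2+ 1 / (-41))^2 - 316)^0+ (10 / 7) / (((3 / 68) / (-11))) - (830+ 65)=-1250.19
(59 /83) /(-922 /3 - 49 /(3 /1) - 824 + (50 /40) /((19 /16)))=-3363 /5424631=-0.00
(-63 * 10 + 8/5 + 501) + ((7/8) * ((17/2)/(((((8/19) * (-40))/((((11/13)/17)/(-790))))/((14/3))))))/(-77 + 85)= -80387962879/630988800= -127.40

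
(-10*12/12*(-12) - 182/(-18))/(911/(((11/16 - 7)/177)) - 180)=-118271/23383188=-0.01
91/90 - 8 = -629/90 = -6.99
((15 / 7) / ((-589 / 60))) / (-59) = 900 / 243257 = 0.00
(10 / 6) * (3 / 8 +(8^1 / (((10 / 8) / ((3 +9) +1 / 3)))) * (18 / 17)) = 19029 / 136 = 139.92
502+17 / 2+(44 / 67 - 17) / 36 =410077 / 804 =510.05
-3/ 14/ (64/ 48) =-9/ 56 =-0.16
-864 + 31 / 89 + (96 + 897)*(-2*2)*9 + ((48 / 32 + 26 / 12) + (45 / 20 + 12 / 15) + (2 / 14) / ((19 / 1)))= -25997551609 / 710220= -36604.93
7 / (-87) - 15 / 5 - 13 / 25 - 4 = -16531 / 2175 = -7.60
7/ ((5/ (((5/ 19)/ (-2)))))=-7/ 38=-0.18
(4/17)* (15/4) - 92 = -1549/17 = -91.12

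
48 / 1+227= 275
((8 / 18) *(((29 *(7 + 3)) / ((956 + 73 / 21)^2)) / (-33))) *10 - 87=-87.00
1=1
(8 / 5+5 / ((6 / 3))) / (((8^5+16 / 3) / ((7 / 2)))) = 861 / 1966400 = 0.00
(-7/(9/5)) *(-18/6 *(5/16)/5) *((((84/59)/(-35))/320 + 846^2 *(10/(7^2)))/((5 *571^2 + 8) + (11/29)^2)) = 47350816230791/724770332034560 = 0.07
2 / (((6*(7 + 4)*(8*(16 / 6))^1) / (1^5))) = 1 / 704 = 0.00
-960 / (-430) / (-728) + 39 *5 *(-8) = -6104292 / 3913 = -1560.00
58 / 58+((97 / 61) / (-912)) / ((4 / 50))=108839 / 111264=0.98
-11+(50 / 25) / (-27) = -299 / 27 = -11.07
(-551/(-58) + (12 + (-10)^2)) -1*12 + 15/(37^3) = 11093037/101306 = 109.50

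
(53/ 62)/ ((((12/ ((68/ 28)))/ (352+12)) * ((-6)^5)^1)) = -11713/ 1446336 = -0.01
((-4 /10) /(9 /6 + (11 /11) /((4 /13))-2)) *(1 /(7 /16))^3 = -32768 /18865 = -1.74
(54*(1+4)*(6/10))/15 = 54/5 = 10.80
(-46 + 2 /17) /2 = -390 /17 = -22.94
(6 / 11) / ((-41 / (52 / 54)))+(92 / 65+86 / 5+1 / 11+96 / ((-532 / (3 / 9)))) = 130768931 / 7018011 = 18.63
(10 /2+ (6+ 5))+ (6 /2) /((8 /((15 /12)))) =527 /32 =16.47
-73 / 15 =-4.87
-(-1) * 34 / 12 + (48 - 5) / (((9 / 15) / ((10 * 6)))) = 25817 / 6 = 4302.83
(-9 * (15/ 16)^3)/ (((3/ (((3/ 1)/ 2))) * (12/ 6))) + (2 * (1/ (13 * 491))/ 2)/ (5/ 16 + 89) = -277059437981/ 149443493888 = -1.85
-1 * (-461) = 461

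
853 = 853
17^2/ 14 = 289/ 14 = 20.64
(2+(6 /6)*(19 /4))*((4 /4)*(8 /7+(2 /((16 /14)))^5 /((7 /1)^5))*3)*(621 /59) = 243.80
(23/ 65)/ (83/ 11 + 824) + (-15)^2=133775128/ 594555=225.00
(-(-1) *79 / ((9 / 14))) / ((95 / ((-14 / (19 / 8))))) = -123872 / 16245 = -7.63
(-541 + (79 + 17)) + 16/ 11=-4879/ 11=-443.55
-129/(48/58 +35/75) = -99.67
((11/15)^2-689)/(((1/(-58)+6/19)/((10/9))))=-341408416/133245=-2562.26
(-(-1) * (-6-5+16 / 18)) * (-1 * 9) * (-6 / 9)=-182 / 3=-60.67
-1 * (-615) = 615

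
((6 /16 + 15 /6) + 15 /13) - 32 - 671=-72693 /104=-698.97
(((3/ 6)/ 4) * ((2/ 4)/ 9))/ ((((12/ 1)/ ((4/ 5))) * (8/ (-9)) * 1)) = -1/ 1920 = -0.00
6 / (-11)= -6 / 11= -0.55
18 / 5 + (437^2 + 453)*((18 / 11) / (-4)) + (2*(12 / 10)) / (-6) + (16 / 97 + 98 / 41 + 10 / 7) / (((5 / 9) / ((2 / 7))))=-15259286909 / 194873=-78303.75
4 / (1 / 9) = 36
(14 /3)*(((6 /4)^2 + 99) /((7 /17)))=2295 /2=1147.50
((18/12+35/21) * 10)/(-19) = -5/3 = -1.67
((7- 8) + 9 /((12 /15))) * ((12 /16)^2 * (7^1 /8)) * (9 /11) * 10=116235 /2816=41.28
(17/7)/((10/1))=17/70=0.24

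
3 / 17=0.18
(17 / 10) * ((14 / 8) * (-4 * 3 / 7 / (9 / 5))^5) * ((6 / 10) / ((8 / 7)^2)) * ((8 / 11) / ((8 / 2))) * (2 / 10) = -1700 / 43659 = -0.04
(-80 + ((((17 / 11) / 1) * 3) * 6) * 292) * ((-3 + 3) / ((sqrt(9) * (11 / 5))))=0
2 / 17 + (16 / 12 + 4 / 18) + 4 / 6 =358 / 153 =2.34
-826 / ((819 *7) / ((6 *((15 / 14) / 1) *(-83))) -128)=342790 / 57579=5.95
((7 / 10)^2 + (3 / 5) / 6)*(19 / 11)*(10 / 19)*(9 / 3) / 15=59 / 550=0.11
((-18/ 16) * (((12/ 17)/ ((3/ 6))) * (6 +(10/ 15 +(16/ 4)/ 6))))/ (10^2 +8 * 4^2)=-33/ 646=-0.05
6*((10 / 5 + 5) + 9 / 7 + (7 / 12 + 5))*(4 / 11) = 2330 / 77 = 30.26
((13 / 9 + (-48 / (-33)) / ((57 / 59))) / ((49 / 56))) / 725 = 44392 / 9546075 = 0.00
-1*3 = -3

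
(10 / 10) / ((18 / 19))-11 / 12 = 5 / 36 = 0.14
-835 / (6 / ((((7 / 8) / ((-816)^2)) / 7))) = -835 / 31961088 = -0.00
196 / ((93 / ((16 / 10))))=1568 / 465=3.37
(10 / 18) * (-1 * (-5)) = 25 / 9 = 2.78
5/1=5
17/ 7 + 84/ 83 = 1999/ 581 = 3.44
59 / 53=1.11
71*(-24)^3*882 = -865686528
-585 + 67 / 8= -4613 / 8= -576.62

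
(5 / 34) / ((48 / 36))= 15 / 136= 0.11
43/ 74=0.58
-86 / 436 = -43 / 218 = -0.20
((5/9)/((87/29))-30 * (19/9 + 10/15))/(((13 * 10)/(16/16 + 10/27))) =-16613/18954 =-0.88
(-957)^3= -876467493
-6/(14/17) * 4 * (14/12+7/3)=-102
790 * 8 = 6320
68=68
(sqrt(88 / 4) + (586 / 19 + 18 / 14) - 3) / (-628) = -1937 / 41762 - sqrt(22) / 628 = -0.05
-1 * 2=-2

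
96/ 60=8/ 5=1.60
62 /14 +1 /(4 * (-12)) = 1481 /336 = 4.41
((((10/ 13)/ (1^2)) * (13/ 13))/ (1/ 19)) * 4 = 760/ 13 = 58.46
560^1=560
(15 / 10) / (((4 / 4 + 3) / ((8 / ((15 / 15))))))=3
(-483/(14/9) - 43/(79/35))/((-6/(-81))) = -1405863/316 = -4448.93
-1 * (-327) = 327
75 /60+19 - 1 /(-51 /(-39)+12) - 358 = -233775 /692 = -337.83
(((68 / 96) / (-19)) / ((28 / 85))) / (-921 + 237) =1445 / 8733312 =0.00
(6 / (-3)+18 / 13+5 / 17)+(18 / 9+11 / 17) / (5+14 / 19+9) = -1753 / 12376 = -0.14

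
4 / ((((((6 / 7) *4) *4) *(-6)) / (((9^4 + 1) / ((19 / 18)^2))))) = -206703 / 722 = -286.29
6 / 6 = 1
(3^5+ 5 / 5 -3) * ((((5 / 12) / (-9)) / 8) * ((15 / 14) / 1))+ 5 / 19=-1.23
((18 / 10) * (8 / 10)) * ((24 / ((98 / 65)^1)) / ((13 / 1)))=432 / 245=1.76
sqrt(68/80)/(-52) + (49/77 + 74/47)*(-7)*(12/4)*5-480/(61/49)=-19480755/31537-sqrt(85)/520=-617.73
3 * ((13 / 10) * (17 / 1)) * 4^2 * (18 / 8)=11934 / 5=2386.80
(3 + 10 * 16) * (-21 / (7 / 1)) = -489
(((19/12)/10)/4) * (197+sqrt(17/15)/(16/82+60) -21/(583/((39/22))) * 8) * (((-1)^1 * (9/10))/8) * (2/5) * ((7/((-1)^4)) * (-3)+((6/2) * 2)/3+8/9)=126977 * sqrt(255)/3553920000+780496649/123129600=6.34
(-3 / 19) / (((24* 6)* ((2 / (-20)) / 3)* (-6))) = -5 / 912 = -0.01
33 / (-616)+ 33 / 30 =293 / 280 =1.05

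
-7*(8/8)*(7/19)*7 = -343/19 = -18.05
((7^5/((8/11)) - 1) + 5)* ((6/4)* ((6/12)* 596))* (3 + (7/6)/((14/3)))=33578318.72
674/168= 337/84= 4.01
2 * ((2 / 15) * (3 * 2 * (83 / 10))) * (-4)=-1328 / 25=-53.12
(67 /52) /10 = 67 /520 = 0.13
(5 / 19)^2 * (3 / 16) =75 / 5776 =0.01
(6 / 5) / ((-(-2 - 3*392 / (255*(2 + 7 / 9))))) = 1275 / 3889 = 0.33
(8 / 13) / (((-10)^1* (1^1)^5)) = -4 / 65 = -0.06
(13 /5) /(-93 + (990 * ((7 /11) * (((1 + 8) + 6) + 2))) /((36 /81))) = 2 /18465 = 0.00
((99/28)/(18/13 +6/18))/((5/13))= 50193/9380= 5.35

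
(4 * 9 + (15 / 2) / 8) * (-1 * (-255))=150705 / 16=9419.06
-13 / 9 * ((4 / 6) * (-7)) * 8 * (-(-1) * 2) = 2912 / 27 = 107.85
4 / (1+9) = 2 / 5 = 0.40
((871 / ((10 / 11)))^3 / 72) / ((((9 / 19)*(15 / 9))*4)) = 16710372128879 / 4320000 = 3868141.70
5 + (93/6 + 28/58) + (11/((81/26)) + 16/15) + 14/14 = 624371/23490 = 26.58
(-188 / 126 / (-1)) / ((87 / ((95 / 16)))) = 4465 / 43848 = 0.10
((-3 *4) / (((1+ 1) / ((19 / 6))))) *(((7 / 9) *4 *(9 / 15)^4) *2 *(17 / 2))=-81396 / 625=-130.23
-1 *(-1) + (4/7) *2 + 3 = 36/7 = 5.14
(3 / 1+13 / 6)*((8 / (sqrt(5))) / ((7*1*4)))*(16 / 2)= 248*sqrt(5) / 105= 5.28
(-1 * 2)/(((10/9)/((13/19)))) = -117/95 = -1.23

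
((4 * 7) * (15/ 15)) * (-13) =-364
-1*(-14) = 14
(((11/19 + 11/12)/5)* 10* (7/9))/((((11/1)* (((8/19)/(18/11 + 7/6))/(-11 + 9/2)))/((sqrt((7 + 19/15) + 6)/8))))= -104377* sqrt(3210)/1368576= -4.32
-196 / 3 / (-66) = 98 / 99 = 0.99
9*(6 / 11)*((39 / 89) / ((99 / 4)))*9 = 8424 / 10769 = 0.78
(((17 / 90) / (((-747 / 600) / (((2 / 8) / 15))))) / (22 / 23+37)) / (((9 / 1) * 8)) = -391 / 422580888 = -0.00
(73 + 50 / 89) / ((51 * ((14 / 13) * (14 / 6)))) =85111 / 148274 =0.57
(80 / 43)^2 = 6400 / 1849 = 3.46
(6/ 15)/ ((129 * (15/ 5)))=0.00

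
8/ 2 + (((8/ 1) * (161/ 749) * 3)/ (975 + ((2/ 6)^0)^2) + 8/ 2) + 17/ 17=117555/ 13054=9.01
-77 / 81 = -0.95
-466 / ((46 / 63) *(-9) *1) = 1631 / 23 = 70.91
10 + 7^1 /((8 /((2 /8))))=327 /32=10.22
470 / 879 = 0.53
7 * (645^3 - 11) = 1878352798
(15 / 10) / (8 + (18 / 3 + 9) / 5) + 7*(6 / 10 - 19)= -128.66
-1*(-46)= 46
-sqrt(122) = -11.05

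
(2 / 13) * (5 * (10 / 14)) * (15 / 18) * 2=250 / 273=0.92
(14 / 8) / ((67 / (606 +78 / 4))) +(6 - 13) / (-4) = 9695 / 536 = 18.09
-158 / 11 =-14.36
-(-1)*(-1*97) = -97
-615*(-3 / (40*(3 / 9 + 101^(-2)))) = 11292507 / 81632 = 138.33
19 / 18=1.06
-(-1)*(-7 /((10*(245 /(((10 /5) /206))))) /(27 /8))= -4 /486675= -0.00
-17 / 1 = -17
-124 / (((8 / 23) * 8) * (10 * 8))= -713 / 1280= -0.56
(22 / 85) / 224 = 11 / 9520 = 0.00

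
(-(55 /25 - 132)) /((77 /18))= 1062 /35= 30.34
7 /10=0.70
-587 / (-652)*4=3.60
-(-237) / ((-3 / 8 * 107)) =-632 / 107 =-5.91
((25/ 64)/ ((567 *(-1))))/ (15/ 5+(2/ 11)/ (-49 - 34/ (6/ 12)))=-3575/ 15559488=-0.00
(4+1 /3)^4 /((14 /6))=28561 /189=151.12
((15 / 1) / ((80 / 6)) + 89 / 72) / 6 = 0.39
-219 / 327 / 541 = -73 / 58969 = -0.00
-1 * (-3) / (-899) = -3 / 899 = -0.00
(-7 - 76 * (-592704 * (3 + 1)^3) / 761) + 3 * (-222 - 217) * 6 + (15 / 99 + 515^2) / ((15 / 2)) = 3815775.32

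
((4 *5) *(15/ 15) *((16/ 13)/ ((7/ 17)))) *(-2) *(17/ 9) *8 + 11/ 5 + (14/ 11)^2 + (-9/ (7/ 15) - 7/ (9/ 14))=-908265056/ 495495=-1833.05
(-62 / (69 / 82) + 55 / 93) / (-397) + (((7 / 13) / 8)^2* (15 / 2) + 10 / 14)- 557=-23834298091731 / 42862228864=-556.07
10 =10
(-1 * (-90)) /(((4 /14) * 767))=315 /767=0.41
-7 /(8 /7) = -49 /8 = -6.12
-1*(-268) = 268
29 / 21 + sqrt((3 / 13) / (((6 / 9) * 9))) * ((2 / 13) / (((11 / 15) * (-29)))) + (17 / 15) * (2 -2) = 29 / 21 -15 * sqrt(26) / 53911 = 1.38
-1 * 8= -8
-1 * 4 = -4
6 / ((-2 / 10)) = -30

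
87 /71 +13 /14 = 2141 /994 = 2.15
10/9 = 1.11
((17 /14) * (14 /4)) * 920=3910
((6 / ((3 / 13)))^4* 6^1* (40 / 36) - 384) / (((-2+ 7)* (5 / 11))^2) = 1105742528 / 1875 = 589729.35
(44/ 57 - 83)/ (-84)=4687/ 4788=0.98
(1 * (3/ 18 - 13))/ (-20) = 0.64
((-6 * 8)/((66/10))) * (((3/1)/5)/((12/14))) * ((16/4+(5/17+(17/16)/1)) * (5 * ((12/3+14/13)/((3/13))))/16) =-50995/272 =-187.48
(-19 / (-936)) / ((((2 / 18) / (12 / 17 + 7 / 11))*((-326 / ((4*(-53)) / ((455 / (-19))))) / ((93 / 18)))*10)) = -148873873 / 43270827600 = -0.00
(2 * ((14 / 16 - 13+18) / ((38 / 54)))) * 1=16.70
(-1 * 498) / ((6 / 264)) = -21912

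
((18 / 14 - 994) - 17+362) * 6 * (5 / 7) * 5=-680100 / 49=-13879.59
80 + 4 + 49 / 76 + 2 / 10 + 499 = 221861 / 380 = 583.84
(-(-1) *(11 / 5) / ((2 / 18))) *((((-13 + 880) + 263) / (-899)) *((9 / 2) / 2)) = -100683 / 1798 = -56.00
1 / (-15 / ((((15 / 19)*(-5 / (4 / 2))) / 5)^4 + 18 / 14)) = -6373533 / 72979760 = -0.09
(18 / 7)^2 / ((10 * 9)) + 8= 8.07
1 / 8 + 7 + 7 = 113 / 8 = 14.12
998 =998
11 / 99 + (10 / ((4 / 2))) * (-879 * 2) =-79109 / 9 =-8789.89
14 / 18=7 / 9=0.78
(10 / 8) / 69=5 / 276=0.02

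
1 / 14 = 0.07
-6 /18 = -1 /3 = -0.33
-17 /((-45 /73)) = 1241 /45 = 27.58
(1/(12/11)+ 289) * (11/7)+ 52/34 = 93251/204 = 457.11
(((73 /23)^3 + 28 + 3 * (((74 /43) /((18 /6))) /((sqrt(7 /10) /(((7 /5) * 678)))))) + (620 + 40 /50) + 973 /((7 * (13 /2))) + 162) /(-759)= -16724 * sqrt(70) /54395 - 227807823 /200086315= -3.71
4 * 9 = 36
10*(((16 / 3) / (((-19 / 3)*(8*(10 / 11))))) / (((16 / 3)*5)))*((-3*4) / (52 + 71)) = 33 / 7790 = 0.00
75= 75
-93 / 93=-1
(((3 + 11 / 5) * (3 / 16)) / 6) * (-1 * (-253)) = 3289 / 80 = 41.11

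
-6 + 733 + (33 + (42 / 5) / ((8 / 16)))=3884 / 5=776.80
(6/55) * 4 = 24/55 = 0.44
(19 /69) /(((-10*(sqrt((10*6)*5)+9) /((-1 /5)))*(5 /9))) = 0.00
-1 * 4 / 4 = -1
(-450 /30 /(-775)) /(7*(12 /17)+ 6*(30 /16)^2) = 544 /731755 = 0.00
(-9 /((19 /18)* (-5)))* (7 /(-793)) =-0.02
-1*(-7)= 7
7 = 7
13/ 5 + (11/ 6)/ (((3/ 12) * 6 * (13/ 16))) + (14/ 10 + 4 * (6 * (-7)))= -19012/ 117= -162.50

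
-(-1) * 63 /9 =7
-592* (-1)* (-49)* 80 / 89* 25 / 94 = -29008000 / 4183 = -6934.74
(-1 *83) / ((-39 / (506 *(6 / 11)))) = 7636 / 13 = 587.38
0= 0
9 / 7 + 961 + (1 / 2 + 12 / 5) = 67563 / 70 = 965.19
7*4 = 28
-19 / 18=-1.06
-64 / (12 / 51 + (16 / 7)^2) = -13328 / 1137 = -11.72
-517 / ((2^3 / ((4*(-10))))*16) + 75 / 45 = 7835 / 48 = 163.23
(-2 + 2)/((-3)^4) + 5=5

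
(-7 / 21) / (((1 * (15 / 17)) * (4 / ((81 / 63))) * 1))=-0.12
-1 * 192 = -192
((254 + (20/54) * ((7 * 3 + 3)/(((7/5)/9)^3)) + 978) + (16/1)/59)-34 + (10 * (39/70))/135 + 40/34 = 55129003921/15481305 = 3561.00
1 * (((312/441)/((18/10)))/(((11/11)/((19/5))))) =1976/1323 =1.49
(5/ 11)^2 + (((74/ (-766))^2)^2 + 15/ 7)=42821736229157/ 18225460324687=2.35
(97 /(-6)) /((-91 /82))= 3977 /273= 14.57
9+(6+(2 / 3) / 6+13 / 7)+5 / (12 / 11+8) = 22073 / 1260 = 17.52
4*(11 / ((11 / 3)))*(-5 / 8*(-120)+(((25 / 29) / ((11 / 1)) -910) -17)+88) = -2924292 / 319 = -9167.06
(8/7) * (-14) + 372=356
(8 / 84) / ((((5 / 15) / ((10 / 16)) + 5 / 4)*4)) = 10 / 749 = 0.01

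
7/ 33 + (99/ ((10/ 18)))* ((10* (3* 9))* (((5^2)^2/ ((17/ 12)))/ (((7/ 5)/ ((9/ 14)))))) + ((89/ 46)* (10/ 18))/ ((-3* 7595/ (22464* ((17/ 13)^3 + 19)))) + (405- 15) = 4612366012378687/ 473191719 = 9747351.50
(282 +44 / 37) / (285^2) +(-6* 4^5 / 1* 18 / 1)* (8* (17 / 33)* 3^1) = -45201626611142 / 33058575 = -1367319.27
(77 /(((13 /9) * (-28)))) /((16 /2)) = -99 /416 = -0.24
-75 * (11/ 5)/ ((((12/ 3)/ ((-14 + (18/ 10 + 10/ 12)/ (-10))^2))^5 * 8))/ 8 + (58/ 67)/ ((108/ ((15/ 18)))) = -1516667402686009933272670411753679313137/ 1728526417920000000000000000000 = -877433741.81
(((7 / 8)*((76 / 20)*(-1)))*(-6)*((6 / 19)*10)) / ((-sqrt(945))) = -sqrt(105) / 5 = -2.05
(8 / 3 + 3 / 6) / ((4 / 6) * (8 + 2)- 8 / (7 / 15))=-133 / 440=-0.30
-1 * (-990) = 990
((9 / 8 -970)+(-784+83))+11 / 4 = -13337 / 8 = -1667.12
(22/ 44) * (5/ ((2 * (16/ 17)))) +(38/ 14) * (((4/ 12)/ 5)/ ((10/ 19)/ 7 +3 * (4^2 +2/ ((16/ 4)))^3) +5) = 1435687961699/ 96357696960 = 14.90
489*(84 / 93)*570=7804440 / 31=251756.13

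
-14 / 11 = -1.27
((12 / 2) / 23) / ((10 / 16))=0.42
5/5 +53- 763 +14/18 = -6374/9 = -708.22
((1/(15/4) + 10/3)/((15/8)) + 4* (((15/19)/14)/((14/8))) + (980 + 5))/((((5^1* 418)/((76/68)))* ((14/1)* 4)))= 22973563/2437358000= 0.01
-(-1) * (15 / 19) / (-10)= -3 / 38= -0.08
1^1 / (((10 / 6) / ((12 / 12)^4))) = 3 / 5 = 0.60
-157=-157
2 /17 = 0.12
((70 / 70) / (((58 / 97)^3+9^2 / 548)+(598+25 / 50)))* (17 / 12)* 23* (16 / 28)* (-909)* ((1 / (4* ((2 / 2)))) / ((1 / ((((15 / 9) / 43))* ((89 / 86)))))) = -2197323053092495 / 7753310343666538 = -0.28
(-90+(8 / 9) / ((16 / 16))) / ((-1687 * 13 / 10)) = 8020 / 197379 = 0.04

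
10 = 10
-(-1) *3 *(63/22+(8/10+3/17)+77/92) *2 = 1206963/43010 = 28.06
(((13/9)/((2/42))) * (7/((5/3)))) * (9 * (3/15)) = 5733/25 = 229.32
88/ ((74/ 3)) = 3.57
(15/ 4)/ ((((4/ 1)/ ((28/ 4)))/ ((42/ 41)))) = 2205/ 328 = 6.72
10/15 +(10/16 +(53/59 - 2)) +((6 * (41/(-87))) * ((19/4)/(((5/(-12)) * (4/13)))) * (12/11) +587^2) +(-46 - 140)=778054439191/2258520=344497.48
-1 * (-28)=28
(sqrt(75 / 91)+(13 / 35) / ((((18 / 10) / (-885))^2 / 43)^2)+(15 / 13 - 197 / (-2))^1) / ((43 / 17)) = 85 * sqrt(273) / 3913+10057744750790130899 / 633906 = 15866303128208.85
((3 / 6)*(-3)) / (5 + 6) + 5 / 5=19 / 22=0.86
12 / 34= 6 / 17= 0.35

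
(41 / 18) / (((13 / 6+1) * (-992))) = -0.00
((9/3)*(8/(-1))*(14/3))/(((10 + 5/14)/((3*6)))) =-28224/145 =-194.65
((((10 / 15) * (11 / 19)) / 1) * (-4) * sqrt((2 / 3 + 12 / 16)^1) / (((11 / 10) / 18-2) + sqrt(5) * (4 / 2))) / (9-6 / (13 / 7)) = -54912 * sqrt(255) / 9997781-798512 * sqrt(51) / 149966715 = -0.13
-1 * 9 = -9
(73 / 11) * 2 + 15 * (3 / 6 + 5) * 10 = 838.27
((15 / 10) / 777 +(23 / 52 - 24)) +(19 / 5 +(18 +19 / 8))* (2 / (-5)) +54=3497343 / 168350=20.77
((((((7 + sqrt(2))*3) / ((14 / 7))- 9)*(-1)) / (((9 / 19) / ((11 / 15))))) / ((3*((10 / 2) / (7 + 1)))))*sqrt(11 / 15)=836*sqrt(165)*(-sqrt(2)- 1) / 10125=-2.56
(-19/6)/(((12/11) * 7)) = -209/504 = -0.41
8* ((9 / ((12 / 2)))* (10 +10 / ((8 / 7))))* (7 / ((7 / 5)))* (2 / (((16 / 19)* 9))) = 296.88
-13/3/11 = -13/33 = -0.39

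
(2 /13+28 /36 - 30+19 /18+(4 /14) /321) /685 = -1636513 /40019070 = -0.04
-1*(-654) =654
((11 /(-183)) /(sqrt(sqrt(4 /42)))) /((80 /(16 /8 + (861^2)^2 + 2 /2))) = -503760422957*2^(3 /4)*21^(1 /4) /2440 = -743295560.72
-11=-11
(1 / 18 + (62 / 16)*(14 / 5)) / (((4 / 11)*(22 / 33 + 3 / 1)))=1963 / 240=8.18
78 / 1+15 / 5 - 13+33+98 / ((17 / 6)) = 135.59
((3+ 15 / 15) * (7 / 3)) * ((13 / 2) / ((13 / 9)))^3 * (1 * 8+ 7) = 25515 / 2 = 12757.50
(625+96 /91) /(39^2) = 56971 /138411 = 0.41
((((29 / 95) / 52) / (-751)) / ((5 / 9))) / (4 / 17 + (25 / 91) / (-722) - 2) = 590121 / 74029261750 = 0.00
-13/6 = -2.17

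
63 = 63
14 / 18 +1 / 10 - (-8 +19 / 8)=6.50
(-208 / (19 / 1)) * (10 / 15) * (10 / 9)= -4160 / 513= -8.11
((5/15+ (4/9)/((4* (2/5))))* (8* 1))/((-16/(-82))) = 451/18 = 25.06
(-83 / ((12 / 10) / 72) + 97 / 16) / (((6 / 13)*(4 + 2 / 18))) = -3103737 / 1184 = -2621.40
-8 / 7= -1.14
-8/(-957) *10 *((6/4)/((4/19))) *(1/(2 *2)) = 95/638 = 0.15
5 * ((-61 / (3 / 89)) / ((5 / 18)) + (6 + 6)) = -32514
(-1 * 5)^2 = 25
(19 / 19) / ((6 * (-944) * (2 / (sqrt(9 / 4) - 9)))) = 5 / 7552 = 0.00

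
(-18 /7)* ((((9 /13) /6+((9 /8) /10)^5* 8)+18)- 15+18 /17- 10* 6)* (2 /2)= 143.55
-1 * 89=-89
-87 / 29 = -3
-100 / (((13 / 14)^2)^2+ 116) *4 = -15366400 / 4484817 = -3.43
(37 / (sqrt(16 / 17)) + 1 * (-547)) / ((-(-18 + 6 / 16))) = -4376 / 141 + 74 * sqrt(17) / 141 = -28.87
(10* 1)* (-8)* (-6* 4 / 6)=320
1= 1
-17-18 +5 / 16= -555 / 16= -34.69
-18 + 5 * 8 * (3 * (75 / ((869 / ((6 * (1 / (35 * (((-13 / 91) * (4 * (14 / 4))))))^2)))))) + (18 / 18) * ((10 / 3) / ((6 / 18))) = -340108 / 42581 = -7.99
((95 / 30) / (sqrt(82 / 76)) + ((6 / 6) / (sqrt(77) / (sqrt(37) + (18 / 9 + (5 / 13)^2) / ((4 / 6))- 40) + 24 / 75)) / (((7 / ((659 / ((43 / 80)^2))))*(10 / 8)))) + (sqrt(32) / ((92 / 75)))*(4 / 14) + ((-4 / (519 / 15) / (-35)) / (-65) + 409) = (-33357527899013760000 + 1849*(-49724 + 1352*sqrt(37) + 4225*sqrt(77))*(414940500*sqrt(2) + 34398455*sqrt(1558) + 182156090598) + 906994162164480000*sqrt(37)) / (823488150030*(-49724 + 1352*sqrt(37) + 4225*sqrt(77))) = 8052.07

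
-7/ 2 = -3.50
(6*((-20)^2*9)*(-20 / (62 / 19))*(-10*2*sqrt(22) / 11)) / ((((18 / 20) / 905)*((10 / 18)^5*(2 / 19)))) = 14815951522560*sqrt(22) / 341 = 203791708264.50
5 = 5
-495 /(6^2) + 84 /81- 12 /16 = -727 /54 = -13.46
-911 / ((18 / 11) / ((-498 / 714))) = 831743 / 2142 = 388.30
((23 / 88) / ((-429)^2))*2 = 23 / 8097804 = 0.00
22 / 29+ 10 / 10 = 51 / 29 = 1.76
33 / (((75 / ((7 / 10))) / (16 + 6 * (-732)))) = -168476 / 125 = -1347.81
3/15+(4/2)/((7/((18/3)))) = 1.91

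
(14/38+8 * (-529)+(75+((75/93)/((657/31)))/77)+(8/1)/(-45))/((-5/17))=339616417729/24029775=14133.15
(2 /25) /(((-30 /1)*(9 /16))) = -0.00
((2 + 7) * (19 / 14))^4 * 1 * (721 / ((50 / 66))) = 2906267639319 / 137200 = 21182708.74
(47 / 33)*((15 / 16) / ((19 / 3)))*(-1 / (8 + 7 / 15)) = -0.02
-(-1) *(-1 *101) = -101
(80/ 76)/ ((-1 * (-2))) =10/ 19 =0.53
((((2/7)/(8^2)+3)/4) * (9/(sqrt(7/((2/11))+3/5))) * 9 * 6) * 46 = 2685.42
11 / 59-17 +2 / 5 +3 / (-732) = -1181743 / 71980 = -16.42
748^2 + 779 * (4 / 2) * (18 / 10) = 2811542 / 5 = 562308.40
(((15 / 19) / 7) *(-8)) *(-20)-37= -2521 / 133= -18.95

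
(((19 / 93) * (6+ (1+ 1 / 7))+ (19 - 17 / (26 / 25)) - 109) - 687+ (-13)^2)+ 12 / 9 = -3506805 / 5642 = -621.55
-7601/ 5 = -1520.20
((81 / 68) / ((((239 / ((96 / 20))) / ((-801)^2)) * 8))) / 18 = 106.59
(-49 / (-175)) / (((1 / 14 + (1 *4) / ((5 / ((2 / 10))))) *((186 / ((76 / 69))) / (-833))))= -3102092 / 519777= -5.97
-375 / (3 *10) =-25 / 2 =-12.50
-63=-63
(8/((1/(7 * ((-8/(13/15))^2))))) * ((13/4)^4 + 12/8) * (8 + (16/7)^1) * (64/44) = 8071591.18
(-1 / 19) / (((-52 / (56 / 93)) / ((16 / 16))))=14 / 22971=0.00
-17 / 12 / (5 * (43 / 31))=-0.20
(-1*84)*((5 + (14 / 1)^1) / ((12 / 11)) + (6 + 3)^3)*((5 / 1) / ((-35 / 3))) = 26871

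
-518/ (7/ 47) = -3478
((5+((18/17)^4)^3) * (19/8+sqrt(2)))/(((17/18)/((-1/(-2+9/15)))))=366294831081748290 * sqrt(2)/69332046230341559+3479800895276608755/277328184921366236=20.02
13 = 13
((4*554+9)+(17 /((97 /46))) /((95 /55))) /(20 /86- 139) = -58899637 /3665727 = -16.07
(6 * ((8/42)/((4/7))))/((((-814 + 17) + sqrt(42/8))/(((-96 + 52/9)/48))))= 203 * sqrt(21)/68602005 + 323582/68602005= 0.00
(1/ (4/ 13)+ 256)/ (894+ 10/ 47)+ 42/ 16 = 490033/ 168112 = 2.91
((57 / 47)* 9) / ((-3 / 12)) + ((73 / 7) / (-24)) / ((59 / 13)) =-20384027 / 465864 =-43.76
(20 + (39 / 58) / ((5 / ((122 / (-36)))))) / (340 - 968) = -0.03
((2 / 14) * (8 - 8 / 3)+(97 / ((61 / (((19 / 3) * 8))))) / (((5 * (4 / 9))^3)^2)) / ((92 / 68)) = 249290045797 / 235704000000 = 1.06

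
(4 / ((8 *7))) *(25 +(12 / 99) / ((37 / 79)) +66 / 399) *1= 4128715 / 2273502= 1.82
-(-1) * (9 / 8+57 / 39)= 269 / 104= 2.59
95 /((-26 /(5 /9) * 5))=-95 /234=-0.41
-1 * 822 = -822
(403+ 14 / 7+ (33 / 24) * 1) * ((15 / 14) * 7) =48765 / 16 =3047.81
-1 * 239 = -239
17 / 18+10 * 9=1637 / 18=90.94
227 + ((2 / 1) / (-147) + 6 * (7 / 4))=69821 / 294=237.49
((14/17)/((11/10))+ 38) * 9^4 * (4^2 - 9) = 332787042/187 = 1779609.85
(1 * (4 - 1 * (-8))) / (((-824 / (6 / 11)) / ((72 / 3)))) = -0.19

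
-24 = -24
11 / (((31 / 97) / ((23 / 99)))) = 2231 / 279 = 8.00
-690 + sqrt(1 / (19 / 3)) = -690 + sqrt(57) / 19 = -689.60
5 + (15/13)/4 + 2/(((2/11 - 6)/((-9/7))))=16687/2912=5.73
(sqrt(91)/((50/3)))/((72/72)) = 3 * sqrt(91)/50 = 0.57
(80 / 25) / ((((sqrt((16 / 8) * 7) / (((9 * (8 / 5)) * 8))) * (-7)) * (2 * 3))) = -768 * sqrt(14) / 1225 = -2.35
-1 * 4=-4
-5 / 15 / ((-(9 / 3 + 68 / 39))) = 13 / 185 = 0.07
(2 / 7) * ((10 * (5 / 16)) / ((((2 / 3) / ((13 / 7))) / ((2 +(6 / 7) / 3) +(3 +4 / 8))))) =78975 / 5488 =14.39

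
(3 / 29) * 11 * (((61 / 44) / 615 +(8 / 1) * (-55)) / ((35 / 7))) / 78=-11906339 / 9274200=-1.28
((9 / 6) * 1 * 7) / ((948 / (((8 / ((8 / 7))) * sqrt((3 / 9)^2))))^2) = 0.00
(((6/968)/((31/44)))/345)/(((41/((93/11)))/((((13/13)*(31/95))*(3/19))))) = 279/1029779575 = 0.00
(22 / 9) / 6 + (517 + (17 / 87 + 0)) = 405283 / 783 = 517.60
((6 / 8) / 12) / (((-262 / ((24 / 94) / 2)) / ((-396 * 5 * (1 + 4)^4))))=928125 / 24628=37.69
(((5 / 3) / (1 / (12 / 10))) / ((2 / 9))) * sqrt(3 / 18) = 3 * sqrt(6) / 2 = 3.67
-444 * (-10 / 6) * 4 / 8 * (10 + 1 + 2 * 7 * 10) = 55870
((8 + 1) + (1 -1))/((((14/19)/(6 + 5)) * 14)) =1881/196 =9.60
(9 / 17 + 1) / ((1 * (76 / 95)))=1.91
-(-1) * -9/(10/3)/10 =-27/100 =-0.27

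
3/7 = 0.43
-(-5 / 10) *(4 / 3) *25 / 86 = 25 / 129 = 0.19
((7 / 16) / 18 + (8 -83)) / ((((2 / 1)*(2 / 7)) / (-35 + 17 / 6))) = 29172143 / 6912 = 4220.51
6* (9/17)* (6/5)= 324/85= 3.81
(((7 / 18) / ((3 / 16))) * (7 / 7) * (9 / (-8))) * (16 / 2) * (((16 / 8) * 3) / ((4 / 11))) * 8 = -2464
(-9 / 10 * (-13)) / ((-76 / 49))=-5733 / 760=-7.54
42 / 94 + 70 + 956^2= 42958303 / 47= 914006.45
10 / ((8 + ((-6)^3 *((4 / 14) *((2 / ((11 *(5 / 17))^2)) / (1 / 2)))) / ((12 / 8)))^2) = 2241903125 / 13370703392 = 0.17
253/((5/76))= 19228/5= 3845.60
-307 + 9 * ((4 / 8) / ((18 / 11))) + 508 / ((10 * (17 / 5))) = -19673 / 68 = -289.31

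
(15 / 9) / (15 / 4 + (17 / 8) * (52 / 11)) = 220 / 1821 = 0.12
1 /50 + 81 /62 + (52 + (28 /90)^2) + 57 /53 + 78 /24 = 768537203 /13308300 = 57.75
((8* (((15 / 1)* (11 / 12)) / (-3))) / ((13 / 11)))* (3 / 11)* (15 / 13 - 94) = 785.62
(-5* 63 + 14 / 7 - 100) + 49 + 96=-268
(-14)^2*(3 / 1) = 588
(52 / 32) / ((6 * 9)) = 13 / 432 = 0.03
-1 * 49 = -49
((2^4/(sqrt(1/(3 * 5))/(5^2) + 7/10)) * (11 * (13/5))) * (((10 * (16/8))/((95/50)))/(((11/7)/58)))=88670400000/349049 - 337792000 * sqrt(15)/349049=250286.17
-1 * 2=-2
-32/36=-8/9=-0.89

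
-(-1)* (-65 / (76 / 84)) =-1365 / 19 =-71.84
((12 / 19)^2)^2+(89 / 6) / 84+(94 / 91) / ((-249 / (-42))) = 36139599919 / 70870644936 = 0.51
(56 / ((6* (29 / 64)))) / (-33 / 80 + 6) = 143360 / 38889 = 3.69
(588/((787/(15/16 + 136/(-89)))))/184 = -0.00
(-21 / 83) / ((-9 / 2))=14 / 249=0.06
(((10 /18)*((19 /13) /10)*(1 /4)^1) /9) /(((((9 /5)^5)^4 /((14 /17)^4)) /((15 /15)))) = 8701133728027343750 /1069237656776606119158902013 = 0.00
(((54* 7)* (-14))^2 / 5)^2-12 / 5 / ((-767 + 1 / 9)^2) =9340481414870265250881 / 297735025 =31371792468387.84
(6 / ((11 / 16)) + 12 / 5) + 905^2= 819036.13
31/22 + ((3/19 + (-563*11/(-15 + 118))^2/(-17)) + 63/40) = -315895829389/1507751080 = -209.51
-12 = -12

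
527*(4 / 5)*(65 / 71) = 27404 / 71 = 385.97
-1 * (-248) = 248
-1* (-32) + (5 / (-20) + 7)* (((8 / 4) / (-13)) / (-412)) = 342811 / 10712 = 32.00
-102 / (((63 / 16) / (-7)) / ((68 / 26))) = 18496 / 39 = 474.26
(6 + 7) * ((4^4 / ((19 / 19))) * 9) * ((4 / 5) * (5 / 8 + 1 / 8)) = 89856 / 5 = 17971.20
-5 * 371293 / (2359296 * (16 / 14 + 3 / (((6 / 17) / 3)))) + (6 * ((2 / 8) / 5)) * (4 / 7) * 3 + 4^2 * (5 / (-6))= -12.85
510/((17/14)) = 420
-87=-87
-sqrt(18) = -3*sqrt(2) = -4.24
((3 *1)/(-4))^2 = 9/16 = 0.56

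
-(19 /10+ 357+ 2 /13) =-46677 /130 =-359.05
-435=-435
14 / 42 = 1 / 3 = 0.33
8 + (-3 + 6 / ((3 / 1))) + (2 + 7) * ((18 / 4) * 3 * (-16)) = -1937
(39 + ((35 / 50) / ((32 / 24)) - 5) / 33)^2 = 2631792601 / 1742400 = 1510.44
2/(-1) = -2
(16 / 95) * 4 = 64 / 95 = 0.67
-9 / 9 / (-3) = 1 / 3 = 0.33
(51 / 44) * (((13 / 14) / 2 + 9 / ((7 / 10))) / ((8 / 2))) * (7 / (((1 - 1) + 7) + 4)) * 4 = 19023 / 1936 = 9.83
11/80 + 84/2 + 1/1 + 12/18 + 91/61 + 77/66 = 680213/14640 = 46.46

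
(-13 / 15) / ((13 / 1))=-1 / 15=-0.07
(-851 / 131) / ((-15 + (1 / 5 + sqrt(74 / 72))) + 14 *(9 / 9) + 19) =-13939380 / 38932021 + 127650 *sqrt(37) / 38932021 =-0.34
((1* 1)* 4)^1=4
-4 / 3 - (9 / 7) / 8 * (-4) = -29 / 42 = -0.69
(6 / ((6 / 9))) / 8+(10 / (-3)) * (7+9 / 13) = -7649 / 312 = -24.52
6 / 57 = 2 / 19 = 0.11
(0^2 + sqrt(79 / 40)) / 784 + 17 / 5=sqrt(790) / 15680 + 17 / 5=3.40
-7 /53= -0.13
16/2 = 8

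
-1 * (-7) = 7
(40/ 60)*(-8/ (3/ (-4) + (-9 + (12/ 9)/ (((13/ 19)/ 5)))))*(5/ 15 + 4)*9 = 32448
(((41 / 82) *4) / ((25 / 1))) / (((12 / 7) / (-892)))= -3122 / 75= -41.63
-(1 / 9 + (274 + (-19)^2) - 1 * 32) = -5428 / 9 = -603.11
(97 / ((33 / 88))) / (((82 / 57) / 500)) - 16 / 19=70033344 / 779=89901.60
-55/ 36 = -1.53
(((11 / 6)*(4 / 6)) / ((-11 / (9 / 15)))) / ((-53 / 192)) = 64 / 265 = 0.24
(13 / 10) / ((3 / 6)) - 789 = -3932 / 5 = -786.40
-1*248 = -248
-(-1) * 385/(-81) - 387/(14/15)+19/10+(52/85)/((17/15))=-341618429/819315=-416.96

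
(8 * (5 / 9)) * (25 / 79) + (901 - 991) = -62990 / 711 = -88.59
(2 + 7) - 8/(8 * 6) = 8.83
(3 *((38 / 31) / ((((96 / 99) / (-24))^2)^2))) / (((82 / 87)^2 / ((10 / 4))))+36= 207218330211069 / 53361664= 3883280.89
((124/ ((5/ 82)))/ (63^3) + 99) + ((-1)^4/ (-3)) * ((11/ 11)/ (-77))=99.01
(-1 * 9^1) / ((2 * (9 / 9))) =-9 / 2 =-4.50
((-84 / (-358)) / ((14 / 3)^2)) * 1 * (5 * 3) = 405 / 2506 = 0.16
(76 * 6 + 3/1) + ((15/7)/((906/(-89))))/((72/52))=17460083/38052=458.85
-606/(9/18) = -1212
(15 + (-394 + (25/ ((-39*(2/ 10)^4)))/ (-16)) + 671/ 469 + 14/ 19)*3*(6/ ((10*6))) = -1956128921/ 18534880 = -105.54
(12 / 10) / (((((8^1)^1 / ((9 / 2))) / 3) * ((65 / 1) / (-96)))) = -972 / 325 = -2.99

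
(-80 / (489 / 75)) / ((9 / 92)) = -184000 / 1467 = -125.43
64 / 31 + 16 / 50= 1848 / 775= 2.38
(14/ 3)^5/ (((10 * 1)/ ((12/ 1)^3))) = 17210368/ 45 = 382452.62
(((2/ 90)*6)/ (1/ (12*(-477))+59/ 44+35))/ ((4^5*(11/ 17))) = 8109/ 1464421120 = 0.00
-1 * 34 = -34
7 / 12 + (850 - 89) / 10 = 4601 / 60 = 76.68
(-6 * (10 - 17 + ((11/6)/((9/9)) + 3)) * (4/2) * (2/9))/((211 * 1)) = 0.03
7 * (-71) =-497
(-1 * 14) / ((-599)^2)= -14 / 358801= -0.00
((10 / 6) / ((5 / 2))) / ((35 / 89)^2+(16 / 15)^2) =1188150 / 2303401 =0.52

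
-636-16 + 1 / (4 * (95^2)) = -23537199 / 36100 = -652.00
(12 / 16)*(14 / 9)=7 / 6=1.17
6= 6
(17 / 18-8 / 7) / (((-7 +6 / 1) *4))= 0.05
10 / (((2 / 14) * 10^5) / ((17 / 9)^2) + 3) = 20230 / 8106069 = 0.00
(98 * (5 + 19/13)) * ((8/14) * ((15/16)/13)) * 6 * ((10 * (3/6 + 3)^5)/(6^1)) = 185297175/1352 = 137054.12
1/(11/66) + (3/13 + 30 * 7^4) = 936471/13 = 72036.23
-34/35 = -0.97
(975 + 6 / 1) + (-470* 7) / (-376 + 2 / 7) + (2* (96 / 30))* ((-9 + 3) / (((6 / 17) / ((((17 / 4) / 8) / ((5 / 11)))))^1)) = 5671573 / 6575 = 862.60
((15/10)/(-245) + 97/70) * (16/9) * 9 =22.07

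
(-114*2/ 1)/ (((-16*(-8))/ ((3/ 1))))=-171/ 32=-5.34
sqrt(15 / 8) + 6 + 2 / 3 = sqrt(30) / 4 + 20 / 3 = 8.04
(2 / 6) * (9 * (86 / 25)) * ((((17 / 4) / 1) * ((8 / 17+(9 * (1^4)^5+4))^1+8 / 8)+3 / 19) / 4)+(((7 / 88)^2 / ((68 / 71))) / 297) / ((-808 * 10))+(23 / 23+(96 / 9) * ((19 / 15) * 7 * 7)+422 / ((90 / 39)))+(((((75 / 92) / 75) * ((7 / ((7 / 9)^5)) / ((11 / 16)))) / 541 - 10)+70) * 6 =4895683028093309978103661 / 3586599912632718643200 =1364.99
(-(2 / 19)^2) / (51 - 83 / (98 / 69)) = 392 / 263169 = 0.00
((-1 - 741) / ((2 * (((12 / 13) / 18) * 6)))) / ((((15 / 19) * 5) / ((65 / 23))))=-1191281 / 1380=-863.25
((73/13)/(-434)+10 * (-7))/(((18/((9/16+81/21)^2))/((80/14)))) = -434.15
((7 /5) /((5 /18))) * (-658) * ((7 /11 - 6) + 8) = -8743.03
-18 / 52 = -9 / 26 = -0.35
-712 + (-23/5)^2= -17271/25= -690.84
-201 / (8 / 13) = -2613 / 8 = -326.62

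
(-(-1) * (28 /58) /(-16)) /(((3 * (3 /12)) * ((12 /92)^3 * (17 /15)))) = -425845 /26622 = -16.00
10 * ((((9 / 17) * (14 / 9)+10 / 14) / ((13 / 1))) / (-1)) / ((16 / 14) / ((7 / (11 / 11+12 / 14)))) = -44835 / 11492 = -3.90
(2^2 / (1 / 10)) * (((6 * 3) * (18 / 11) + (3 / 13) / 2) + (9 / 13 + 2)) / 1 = 184540 / 143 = 1290.49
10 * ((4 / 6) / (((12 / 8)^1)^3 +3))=1.05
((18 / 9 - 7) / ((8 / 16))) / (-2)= 5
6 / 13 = 0.46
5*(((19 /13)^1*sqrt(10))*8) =760*sqrt(10) /13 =184.87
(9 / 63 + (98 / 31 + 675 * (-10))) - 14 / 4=-2929585 / 434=-6750.20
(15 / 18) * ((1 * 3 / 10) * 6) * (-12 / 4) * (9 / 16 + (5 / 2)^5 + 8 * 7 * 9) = -173439 / 64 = -2709.98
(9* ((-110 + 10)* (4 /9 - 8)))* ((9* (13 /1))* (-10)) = -7956000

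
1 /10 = 0.10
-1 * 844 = -844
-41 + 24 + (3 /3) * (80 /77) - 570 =-45119 /77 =-585.96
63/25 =2.52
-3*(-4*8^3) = 6144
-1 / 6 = -0.17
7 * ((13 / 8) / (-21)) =-13 / 24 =-0.54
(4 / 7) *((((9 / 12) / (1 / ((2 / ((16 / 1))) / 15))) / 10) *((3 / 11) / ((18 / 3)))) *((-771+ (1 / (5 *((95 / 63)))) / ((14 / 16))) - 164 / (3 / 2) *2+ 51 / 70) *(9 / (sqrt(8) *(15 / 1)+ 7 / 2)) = 59178873 / 209238260000 - 177536619 *sqrt(2) / 73233391000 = -0.00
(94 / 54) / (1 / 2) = 94 / 27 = 3.48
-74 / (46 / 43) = -1591 / 23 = -69.17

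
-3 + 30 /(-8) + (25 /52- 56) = -1619 /26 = -62.27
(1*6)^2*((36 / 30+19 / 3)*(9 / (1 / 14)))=170856 / 5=34171.20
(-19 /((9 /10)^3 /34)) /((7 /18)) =-1292000 /567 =-2278.66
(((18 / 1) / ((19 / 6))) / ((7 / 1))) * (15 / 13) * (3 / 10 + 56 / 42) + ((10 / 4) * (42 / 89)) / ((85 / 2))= 582288 / 373711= 1.56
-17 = -17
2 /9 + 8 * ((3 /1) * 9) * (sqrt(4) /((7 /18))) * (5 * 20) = 6998414 /63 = 111085.94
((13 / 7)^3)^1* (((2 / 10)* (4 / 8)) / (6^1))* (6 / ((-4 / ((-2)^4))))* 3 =-13182 / 1715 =-7.69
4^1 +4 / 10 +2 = 6.40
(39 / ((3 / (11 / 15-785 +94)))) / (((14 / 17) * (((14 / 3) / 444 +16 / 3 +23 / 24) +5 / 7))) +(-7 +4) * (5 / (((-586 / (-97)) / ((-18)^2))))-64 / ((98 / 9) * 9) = -22148545723562 / 9392564755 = -2358.09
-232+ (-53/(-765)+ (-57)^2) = 2308058/765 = 3017.07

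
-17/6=-2.83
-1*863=-863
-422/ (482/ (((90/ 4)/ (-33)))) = 3165/ 5302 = 0.60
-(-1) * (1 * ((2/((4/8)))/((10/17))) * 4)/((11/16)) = 2176/55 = 39.56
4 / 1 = 4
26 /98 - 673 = -32964 /49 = -672.73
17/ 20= 0.85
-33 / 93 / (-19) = 11 / 589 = 0.02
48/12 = 4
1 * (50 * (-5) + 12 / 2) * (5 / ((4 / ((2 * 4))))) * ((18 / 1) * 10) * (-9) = 3952800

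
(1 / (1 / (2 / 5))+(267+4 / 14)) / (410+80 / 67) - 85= -81333527 / 964250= -84.35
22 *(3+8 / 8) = 88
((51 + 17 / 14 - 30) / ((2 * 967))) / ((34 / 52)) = 4043 / 230146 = 0.02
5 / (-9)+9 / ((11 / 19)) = 1484 / 99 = 14.99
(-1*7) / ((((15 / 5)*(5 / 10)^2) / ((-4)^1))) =112 / 3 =37.33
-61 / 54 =-1.13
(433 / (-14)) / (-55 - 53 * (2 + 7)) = 433 / 7448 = 0.06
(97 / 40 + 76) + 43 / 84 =66307 / 840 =78.94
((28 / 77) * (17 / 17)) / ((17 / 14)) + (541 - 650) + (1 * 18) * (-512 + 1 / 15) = -8717473 / 935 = -9323.50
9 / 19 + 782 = 14867 / 19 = 782.47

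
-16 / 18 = -8 / 9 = -0.89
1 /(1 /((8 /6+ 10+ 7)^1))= 55 /3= 18.33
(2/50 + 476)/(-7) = -11901/175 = -68.01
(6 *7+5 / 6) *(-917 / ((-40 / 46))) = 45169.89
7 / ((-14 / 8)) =-4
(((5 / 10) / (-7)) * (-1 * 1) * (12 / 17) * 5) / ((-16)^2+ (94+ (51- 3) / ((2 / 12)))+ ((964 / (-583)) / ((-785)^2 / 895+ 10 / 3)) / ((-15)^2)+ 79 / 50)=139242262500 / 353257706923771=0.00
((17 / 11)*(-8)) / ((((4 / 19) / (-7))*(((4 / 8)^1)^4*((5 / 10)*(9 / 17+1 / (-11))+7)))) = 911.10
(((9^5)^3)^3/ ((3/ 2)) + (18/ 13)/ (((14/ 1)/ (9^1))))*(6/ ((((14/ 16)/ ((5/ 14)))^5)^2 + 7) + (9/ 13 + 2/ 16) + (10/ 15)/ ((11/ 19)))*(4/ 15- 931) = -443416067550305900417187465295565173330342492828700678003243431237311/ 41570781326832998760520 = -10666531958207166570707860000000000000000000000.00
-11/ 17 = -0.65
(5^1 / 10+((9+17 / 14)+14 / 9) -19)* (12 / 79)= -1696 / 1659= -1.02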